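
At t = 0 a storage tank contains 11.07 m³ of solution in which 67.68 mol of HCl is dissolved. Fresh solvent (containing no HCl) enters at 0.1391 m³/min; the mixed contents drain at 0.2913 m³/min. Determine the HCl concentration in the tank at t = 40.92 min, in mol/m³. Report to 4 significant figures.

Total volume: dV/dt = Q_in − Q_out = -0.152200 m³/min, so V(t) = 11.07 − 0.152200 t and V(40.92) = 4.84198 m³.
Species balance (pure solvent in): dm/dt = −Q_out · m/V(t).
Separate: dm/m = −Q_out dt/V(t) ⇒ ln(m/m₀) = −(Q_out/(Q_in−Q_out)) ln(V/V₀).
m = m₀ (V₀/V)^(Q_out/(Q_in−Q_out)) = 67.68 × (11.07/4.84198)^(-1.91393) = 13.9034 mol.
C = m/V = 13.9034/4.84198 = 2.87143 mol/m³.

2.871 mol/m³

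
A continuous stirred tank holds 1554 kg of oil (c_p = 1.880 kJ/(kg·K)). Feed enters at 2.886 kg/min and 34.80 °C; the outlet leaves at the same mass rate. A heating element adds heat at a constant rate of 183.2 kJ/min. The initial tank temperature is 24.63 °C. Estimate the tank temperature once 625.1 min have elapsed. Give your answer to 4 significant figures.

Heat balance on the well-mixed liquid: M c_p dT/dt = ṁ c_p (T_in − T) + 183.2.
τ = M/ṁ = 538.462 min; T_ss = T_in + Q̇/(ṁ c_p) = 34.80 + 183.2/(2.886·1.880) = 68.5654 °C.
T approaches T_ss exponentially: T(t) = T_ss + (T₀ − T_ss) e^(−t/τ).
T(625.1) = 68.5654 + (-43.9354)·e^(−625.1/538.462) = 68.5654 + (-43.9354)·0.313204 = 54.8046 °C.

54.80 °C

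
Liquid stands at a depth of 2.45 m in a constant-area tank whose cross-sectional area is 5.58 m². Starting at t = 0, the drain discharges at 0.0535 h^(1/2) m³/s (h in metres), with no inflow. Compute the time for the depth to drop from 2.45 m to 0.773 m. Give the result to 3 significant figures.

A dh/dt = −Q_out = −0.0535 √h.
Separate and integrate: 2(√h − √h₀) = −(0.0535/A) t.
t = 2A(√h₀ − √h)/0.0535 = 2·5.58·(√2.45 − √0.773)/0.0535
  = 11.160 × (1.5652 − 0.87920) / 0.0535 = 143.11 s.

143 s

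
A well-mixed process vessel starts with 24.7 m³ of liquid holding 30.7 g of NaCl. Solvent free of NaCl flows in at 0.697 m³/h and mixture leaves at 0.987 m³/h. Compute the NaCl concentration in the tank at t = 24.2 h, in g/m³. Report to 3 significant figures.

Total volume: dV/dt = Q_in − Q_out = -0.29000 m³/h, so V(t) = 24.7 − 0.29000 t and V(24.2) = 17.682 m³.
No NaCl enters, so dm/dt = −Q_out · (m/V).
dm/m = −Q_out dt/(V₀ − 0.29000 t); integrating gives ln(m/m₀) = −(Q_out/(Q_in−Q_out)) ln(V/V₀).
m = m₀ (V₀/V)^(Q_out/(Q_in−Q_out)) = 30.7 × (24.7/17.682)^(-3.4034) = 9.8418 g.
C = m/V = 9.8418/17.682 = 0.55660 g/m³.

0.557 g/m³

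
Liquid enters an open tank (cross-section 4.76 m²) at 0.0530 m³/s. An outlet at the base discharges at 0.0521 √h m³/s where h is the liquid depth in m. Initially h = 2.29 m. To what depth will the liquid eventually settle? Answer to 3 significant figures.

1.03 m

Volume balance on the tank: A dh/dt = Q_in − 0.0521 √h. At steady state dh/dt = 0:
Q_in = 0.0521 √h_ss ⇒ √h_ss = 0.0530/0.0521 = 1.0173.
h_ss = 1.0173² = 1.0348 m. (Since h₀ = 2.29 m > h_ss, the level will fall toward this value.)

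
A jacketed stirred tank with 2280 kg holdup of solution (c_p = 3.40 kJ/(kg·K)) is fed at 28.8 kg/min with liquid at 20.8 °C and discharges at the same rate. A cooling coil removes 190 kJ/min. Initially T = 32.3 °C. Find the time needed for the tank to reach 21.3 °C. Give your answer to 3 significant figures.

M c_p dT/dt = ṁ c_p (T_in − T) − Q̇.
τ = M/ṁ = 79.167 min; T_ss = T_in − Q̇/(ṁ c_p) = 18.860 °C.
T(t) = T_ss + (T₀ − T_ss) e^(−t/τ). Set T = 21.3:
e^(−t/τ) = (21.3 − 18.860)/(32.3 − 18.860) = 0.18157
t = −79.167 · ln(0.18157) = 135.07 min.

135 min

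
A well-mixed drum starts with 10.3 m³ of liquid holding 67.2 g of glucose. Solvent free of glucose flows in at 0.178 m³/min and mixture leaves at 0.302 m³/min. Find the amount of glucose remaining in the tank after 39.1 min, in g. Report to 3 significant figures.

14.3 g

Total volume: dV/dt = Q_in − Q_out = -0.12400 m³/min, so V(t) = 10.3 − 0.12400 t and V(39.1) = 5.4516 m³.
Species balance (pure solvent in): dm/dt = −Q_out · m/V(t).
dm/m = −Q_out dt/(V₀ − 0.12400 t); integrating gives ln(m/m₀) = −(Q_out/(Q_in−Q_out)) ln(V/V₀).
m = m₀ (V₀/V)^(Q_out/(Q_in−Q_out)) = 67.2 × (10.3/5.4516)^(-2.4355) = 14.270 g.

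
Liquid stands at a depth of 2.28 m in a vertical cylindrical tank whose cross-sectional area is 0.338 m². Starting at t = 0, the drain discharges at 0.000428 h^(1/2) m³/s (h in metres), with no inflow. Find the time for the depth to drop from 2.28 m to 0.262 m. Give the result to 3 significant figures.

1580 s

Accumulation of liquid (constant cross-section A): A dh/dt = −0.000428 √h.
Separate and integrate: 2(√h − √h₀) = −(0.000428/A) t.
t = 2A(√h₀ − √h)/0.000428 = 2·0.338·(√2.28 − √0.262)/0.000428
  = 0.67600 × (1.5100 − 0.51186) / 0.000428 = 1576.5 s.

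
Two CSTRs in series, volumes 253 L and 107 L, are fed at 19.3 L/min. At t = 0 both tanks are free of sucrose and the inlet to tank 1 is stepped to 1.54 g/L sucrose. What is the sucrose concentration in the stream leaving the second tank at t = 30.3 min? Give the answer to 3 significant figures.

Time constants: τᵢ = Vᵢ/Q for each well-mixed tank.
τ₁ = 253/19.3 = 13.109 min; τ₂ = 107/19.3 = 5.5440 min.
Tank 1: C₁ = C_in(1 − e^(−t/τ₁)). Tank 2 (τ₁ ≠ τ₂): C₂ = C_in[1 − (τ₁ e^(−t/τ₁) − τ₂ e^(−t/τ₂))/(τ₁ − τ₂)].
At t = 30.3: e^(−t/τ₁) = 0.099120, e^(−t/τ₂) = 0.0042310.
C₂ = 1.54·[1 − (13.109·0.099120 − 5.5440·0.0042310)/(7.5648)] = 1.54·0.83134 = 1.2803 g/L.

1.28 g/L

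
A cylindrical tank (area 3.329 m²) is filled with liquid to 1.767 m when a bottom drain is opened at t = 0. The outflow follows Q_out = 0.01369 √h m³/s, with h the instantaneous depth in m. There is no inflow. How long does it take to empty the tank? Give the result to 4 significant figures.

With no inflow, A dh/dt = −0.01369 √h.
This is separable: 2 d(√h)/dt = −0.01369/A, so √h = √h₀ − (0.01369/(2A)) t.
Set h = 0: 2√h₀ = (0.01369/A) t_empty ⇒ t_empty = 2A√h₀/0.01369.
t_empty = 2·3.329·√1.767/0.01369 = 6.65800·1.32929/0.01369 = 646.485 s.

646.5 s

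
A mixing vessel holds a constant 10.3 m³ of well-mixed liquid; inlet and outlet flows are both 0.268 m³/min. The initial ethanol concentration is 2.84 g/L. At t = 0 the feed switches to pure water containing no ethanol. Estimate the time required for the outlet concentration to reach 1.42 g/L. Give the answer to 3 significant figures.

26.6 min

Unsteady species balance (constant V, well mixed): V dC/dt = Q(C_in − C), so τ = V/Q = 38.433 min.
C(t) = C_in + (C₀ − C_in) e^(−t/τ). Set C = 1.42 and solve for t:
e^(−t/τ) = (C − C_in)/(C₀ − C_in) = (1.42 − 0)/(2.84 − 0) = 0.50000
t = −τ ln(…) = 38.433 × 0.69315 = 26.640 min.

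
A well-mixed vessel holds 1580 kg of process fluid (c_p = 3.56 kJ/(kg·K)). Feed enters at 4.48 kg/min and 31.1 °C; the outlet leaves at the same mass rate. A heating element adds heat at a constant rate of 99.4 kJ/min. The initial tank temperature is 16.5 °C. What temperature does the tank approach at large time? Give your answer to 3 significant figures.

M c_p dT/dt = ṁ c_p (T_in − T) + Q̇.
At steady state dT/dt = 0 ⇒ T_ss = T_in + Q̇/(ṁ c_p) = 31.1 + 99.4/(4.48·3.56) = 37.332 °C.

37.3 °C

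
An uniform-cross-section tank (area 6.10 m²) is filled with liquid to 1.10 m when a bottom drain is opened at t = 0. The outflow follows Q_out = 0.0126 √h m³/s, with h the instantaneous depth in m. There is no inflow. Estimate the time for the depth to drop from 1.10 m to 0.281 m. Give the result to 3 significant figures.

502 s

Mass balance (ρ constant): A dh/dt = −0.0126 √h.
Separate and integrate: 2(√h − √h₀) = −(0.0126/A) t.
t = 2A(√h₀ − √h)/0.0126 = 2·6.10·(√1.10 − √0.281)/0.0126
  = 12.200 × (1.0488 − 0.53009) / 0.0126 = 502.25 s.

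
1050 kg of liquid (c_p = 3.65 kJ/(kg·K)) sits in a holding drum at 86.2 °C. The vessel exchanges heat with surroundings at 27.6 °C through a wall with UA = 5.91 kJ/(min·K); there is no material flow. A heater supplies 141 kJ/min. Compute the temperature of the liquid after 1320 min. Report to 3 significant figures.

First-law balance (no shaft work): M c_p dT/dt = −UA(T − T_amb) + Q̇.
dT/dt = (T_ss − T)/τ with T_ss = T_amb + Q̇/UA = 27.6 + 141/5.91 = 51.458 °C, τ = M c_p/UA = 1050·3.65/5.91 = 648.48 min.
T approaches T_ss exponentially: T(t) = T_ss + (T₀ − T_ss) e^(−t/τ).
T(1320) = 51.458 + (34.742)·0.13061 = 55.996 °C.

56.0 °C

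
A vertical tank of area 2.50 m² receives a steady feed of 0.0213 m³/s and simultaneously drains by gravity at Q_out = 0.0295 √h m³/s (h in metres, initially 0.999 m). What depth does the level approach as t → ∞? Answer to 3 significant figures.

Level balance: A dh/dt = 0.0213 − 0.0295 √h. Setting dh/dt = 0:
Q_in = 0.0295 √h_ss ⇒ √h_ss = 0.0213/0.0295 = 0.72203.
h_ss = 0.72203² = 0.52133 m. (Since h₀ = 0.999 m > h_ss, the level will fall toward this value.)

0.521 m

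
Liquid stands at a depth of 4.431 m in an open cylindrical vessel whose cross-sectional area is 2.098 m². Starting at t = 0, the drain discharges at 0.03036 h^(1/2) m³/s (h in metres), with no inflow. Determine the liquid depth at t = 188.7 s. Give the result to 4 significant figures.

0.5471 m

Unsteady balance on liquid volume: A dh/dt = −0.03036 √h.
∫ h^(−1/2) dh = −(0.03036/A) ∫ dt, giving 2√h = 2√h₀ − (0.03036/A) t.
√h = √4.431 − 0.03036·188.7/(2·2.098) = 2.10499 − 1.36533 = 0.739662.
h = 0.739662² = 0.547100 m.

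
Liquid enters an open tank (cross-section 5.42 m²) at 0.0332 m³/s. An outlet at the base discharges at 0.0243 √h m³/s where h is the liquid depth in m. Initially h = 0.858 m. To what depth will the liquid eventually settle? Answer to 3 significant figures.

Mass balance (ρ constant): A dh/dt = Q_in − 0.0243 √h. At steady state dh/dt = 0:
Q_in = 0.0243 √h_ss ⇒ √h_ss = 0.0332/0.0243 = 1.3663.
h_ss = 1.3663² = 1.8667 m. (Since h₀ = 0.858 m < h_ss, the level will rise toward this value.)

1.87 m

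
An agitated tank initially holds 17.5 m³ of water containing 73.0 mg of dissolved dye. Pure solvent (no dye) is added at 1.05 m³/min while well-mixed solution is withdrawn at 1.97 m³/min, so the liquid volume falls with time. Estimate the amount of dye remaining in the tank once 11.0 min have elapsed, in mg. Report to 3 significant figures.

Let m(t) be the amount of dye. Volume: V(t) = V₀ + (Q_in − Q_out) t = 17.5 − 0.92000 t; V(11.0) = 7.3800 m³.
No dye enters, so dm/dt = −Q_out · (m/V).
Separate: dm/m = −Q_out dt/V(t) ⇒ ln(m/m₀) = −(Q_out/(Q_in−Q_out)) ln(V/V₀).
m = m₀ (V₀/V)^(Q_out/(Q_in−Q_out)) = 73.0 × (17.5/7.3800)^(-2.1413) = 11.491 mg.

11.5 mg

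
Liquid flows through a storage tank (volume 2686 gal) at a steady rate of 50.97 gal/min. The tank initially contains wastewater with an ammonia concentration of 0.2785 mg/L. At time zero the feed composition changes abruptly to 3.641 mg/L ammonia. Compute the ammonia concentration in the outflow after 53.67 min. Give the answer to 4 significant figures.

2.427 mg/L

Mass balance on the solute (V constant): V dC/dt = Q(C_in − C).
So dC/dt = (C_in − C)/τ with τ = V/Q = 2686/50.97 = 52.6977 min.
C approaches C_in exponentially: C(t) = C_in + (C₀ − C_in) e^(−t/τ).
C(53.67) = 3.641 + (0.2785 − 3.641)·e^(−53.67/52.6977) = 3.641 + (-3.36250)·0.361154 = 2.42662 mg/L.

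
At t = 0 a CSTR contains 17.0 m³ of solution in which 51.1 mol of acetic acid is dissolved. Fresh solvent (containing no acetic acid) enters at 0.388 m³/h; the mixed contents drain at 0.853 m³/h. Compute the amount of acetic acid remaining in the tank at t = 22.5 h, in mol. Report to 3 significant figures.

Let m(t) be the amount of acetic acid. Volume: V(t) = V₀ + (Q_in − Q_out) t = 17.0 − 0.46500 t; V(22.5) = 6.5375 m³.
Species balance (pure solvent in): dm/dt = −Q_out · m/V(t).
dm/m = −Q_out dt/(V₀ − 0.46500 t); integrating gives ln(m/m₀) = −(Q_out/(Q_in−Q_out)) ln(V/V₀).
m = m₀ (V₀/V)^(Q_out/(Q_in−Q_out)) = 51.1 × (17.0/6.5375)^(-1.8344) = 8.8526 mol.

8.85 mol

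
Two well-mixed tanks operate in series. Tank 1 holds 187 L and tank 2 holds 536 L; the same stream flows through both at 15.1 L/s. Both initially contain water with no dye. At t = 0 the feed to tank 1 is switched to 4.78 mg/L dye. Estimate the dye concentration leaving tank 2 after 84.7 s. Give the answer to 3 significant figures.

Each tank obeys Vᵢ dCᵢ/dt = Q(Cᵢ₋₁ − Cᵢ), so τᵢ = Vᵢ/Q.
τ₁ = 187/15.1 = 12.384 s; τ₂ = 536/15.1 = 35.497 s.
Solving the cascade with C₁(0)=C₂(0)=0 gives C₂(t) = C_in[1 − (τ₁ e^(−t/τ₁) − τ₂ e^(−t/τ₂))/(τ₁ − τ₂)].
At t = 84.7: e^(−t/τ₁) = 0.0010707, e^(−t/τ₂) = 0.091984.
C₂ = 4.78·[1 − (12.384·0.0010707 − 35.497·0.091984)/(-23.113)] = 4.78·0.85930 = 4.1075 mg/L.

4.11 mg/L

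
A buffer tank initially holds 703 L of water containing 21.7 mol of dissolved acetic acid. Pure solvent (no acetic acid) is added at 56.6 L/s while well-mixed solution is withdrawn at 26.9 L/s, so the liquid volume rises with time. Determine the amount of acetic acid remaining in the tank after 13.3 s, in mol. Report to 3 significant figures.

14.5 mol

Let m(t) be the amount of acetic acid. Volume: V(t) = V₀ + (Q_in − Q_out) t = 703 + 29.700 t; V(13.3) = 1098.0 L.
Solute balance: dm/dt = 0 − Q_out C = −Q_out m/V(t).
Separate: dm/m = −Q_out dt/V(t) ⇒ ln(m/m₀) = −(Q_out/(Q_in−Q_out)) ln(V/V₀).
m = m₀ (V₀/V)^(Q_out/(Q_in−Q_out)) = 21.7 × (703/1098.0)^(0.90572) = 14.490 mol.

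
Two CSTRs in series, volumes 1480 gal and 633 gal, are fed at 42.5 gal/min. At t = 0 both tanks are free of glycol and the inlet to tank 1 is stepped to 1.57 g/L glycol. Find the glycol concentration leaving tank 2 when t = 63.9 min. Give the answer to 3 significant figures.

Each tank obeys Vᵢ dCᵢ/dt = Q(Cᵢ₋₁ − Cᵢ), so τᵢ = Vᵢ/Q.
τ₁ = 1480/42.5 = 34.824 min; τ₂ = 633/42.5 = 14.894 min.
Tank 1: C₁ = C_in(1 − e^(−t/τ₁)). Tank 2 (τ₁ ≠ τ₂): C₂ = C_in[1 − (τ₁ e^(−t/τ₁) − τ₂ e^(−t/τ₂))/(τ₁ − τ₂)].
At t = 63.9: e^(−t/τ₁) = 0.15962, e^(−t/τ₂) = 0.013701.
C₂ = 1.57·[1 − (34.824·0.15962 − 14.894·0.013701)/(19.929)] = 1.57·0.73133 = 1.1482 g/L.

1.15 g/L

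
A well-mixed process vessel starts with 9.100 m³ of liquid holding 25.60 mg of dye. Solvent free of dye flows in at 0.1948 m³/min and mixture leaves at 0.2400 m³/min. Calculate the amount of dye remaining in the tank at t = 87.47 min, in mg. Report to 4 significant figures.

Total volume: dV/dt = Q_in − Q_out = -0.0452000 m³/min, so V(t) = 9.100 − 0.0452000 t and V(87.47) = 5.14636 m³.
Species balance (pure solvent in): dm/dt = −Q_out · m/V(t).
dm/m = −Q_out dt/(V₀ − 0.0452000 t); integrating gives ln(m/m₀) = −(Q_out/(Q_in−Q_out)) ln(V/V₀).
m = m₀ (V₀/V)^(Q_out/(Q_in−Q_out)) = 25.60 × (9.100/5.14636)^(-5.30973) = 1.24125 mg.

1.241 mg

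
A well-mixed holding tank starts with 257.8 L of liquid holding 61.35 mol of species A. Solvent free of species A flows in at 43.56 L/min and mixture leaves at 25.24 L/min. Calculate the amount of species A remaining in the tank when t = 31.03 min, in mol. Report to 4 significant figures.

Let m(t) be the amount of species A. Volume: V(t) = V₀ + (Q_in − Q_out) t = 257.8 + 18.3200 t; V(31.03) = 826.270 L.
Species balance (pure solvent in): dm/dt = −Q_out · m/V(t).
dm/m = −Q_out dt/(V₀ + 18.3200 t); integrating gives ln(m/m₀) = −(Q_out/(Q_in−Q_out)) ln(V/V₀).
m = m₀ (V₀/V)^(Q_out/(Q_in−Q_out)) = 61.35 × (257.8/826.270)^(1.37773) = 12.3284 mol.

12.33 mol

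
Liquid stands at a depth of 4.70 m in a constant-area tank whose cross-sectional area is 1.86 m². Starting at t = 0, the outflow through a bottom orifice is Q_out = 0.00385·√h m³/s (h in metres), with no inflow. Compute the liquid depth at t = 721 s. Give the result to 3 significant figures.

With no inflow, A dh/dt = −0.00385 √h.
This is separable: 2 d(√h)/dt = −0.00385/A, so √h = √h₀ − (0.00385/(2A)) t.
√h = √4.70 − 0.00385·721/(2·1.86) = 2.1679 − 0.74620 = 1.4218.
h = 1.4218² = 2.0214 m.

2.02 m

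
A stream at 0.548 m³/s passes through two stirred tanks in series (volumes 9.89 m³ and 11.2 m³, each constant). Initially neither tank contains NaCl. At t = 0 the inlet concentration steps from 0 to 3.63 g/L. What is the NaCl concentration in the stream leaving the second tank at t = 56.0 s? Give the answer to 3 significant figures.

2.86 g/L

Time constants: τᵢ = Vᵢ/Q for each well-mixed tank.
τ₁ = 9.89/0.548 = 18.047 s; τ₂ = 11.2/0.548 = 20.438 s.
Solving the cascade with C₁(0)=C₂(0)=0 gives C₂(t) = C_in[1 − (τ₁ e^(−t/τ₁) − τ₂ e^(−t/τ₂))/(τ₁ − τ₂)].
At t = 56.0: e^(−t/τ₁) = 0.044917, e^(−t/τ₂) = 0.064570.
C₂ = 3.63·[1 − (18.047·0.044917 − 20.438·0.064570)/(-2.3905)] = 3.63·0.78706 = 2.8570 g/L.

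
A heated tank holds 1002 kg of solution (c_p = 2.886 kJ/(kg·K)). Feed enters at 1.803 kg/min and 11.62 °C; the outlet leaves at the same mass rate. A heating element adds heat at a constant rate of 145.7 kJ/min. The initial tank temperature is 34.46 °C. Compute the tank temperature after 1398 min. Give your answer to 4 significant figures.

39.20 °C

M c_p dT/dt = ṁ c_p (T_in − T) + Q̇.
τ = M/ṁ = 555.740 min; T_ss = T_in + Q̇/(ṁ c_p) = 11.62 + 145.7/(1.803·2.886) = 39.6206 °C.
This is linear first-order; T(t) = T_ss + (T₀ − T_ss) e^(−t/τ).
T(1398) = 39.6206 + (-5.16061)·e^(−1398/555.740) = 39.6206 + (-5.16061)·0.0808174 = 39.2035 °C.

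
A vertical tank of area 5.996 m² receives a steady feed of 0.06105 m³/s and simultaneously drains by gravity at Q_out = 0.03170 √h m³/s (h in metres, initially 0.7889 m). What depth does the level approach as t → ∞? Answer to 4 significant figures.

3.709 m

A dh/dt = Q_in − 0.03170 √h. Steady state requires inflow = outflow:
Q_in = 0.03170 √h_ss ⇒ √h_ss = 0.06105/0.03170 = 1.92587.
h_ss = 1.92587² = 3.70897 m. (Since h₀ = 0.7889 m < h_ss, the level will rise toward this value.)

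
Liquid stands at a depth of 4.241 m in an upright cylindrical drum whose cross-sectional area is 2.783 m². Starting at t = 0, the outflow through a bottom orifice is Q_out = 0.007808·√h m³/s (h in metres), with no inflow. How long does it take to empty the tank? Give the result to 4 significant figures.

1468 s

A dh/dt = −Q_out = −0.007808 √h.
∫ h^(−1/2) dh = −(0.007808/A) ∫ dt, giving 2√h = 2√h₀ − (0.007808/A) t.
Set h = 0: 2√h₀ = (0.007808/A) t_empty ⇒ t_empty = 2A√h₀/0.007808.
t_empty = 2·2.783·√4.241/0.007808 = 5.56600·2.05937/0.007808 = 1468.04 s.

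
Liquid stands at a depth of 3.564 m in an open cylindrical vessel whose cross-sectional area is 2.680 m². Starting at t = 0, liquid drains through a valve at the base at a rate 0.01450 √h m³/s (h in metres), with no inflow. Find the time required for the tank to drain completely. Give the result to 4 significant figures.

With no inflow, A dh/dt = −0.01450 √h.
∫ h^(−1/2) dh = −(0.01450/A) ∫ dt, giving 2√h = 2√h₀ − (0.01450/A) t.
Tank is empty when √h = 0: t_empty = 2A√h₀/0.01450.
t_empty = 2·2.680·√3.564/0.01450 = 5.36000·1.88786/0.01450 = 697.856 s.

697.9 s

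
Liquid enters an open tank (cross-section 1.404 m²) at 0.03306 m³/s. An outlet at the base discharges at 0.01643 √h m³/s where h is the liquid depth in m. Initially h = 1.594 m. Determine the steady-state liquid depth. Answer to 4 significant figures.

4.049 m

Level balance: A dh/dt = 0.03306 − 0.01643 √h. Setting dh/dt = 0:
Q_in = 0.01643 √h_ss ⇒ √h_ss = 0.03306/0.01643 = 2.01217.
h_ss = 2.01217² = 4.04884 m. (Since h₀ = 1.594 m < h_ss, the level will rise toward this value.)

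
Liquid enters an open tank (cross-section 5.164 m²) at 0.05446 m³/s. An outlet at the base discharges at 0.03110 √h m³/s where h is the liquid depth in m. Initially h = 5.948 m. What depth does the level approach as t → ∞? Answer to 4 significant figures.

3.066 m

A dh/dt = Q_in − 0.03110 √h. Steady state requires inflow = outflow:
Q_in = 0.03110 √h_ss ⇒ √h_ss = 0.05446/0.03110 = 1.75113.
h_ss = 1.75113² = 3.06644 m. (Since h₀ = 5.948 m > h_ss, the level will fall toward this value.)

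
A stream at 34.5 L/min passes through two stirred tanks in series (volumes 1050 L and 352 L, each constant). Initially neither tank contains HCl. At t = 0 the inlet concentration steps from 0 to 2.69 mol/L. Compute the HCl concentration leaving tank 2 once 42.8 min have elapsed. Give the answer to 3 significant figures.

1.72 mol/L

Time constants: τᵢ = Vᵢ/Q for each well-mixed tank.
τ₁ = 1050/34.5 = 30.435 min; τ₂ = 352/34.5 = 10.203 min.
Solving the cascade with C₁(0)=C₂(0)=0 gives C₂(t) = C_in[1 − (τ₁ e^(−t/τ₁) − τ₂ e^(−t/τ₂))/(τ₁ − τ₂)].
At t = 42.8: e^(−t/τ₁) = 0.24505, e^(−t/τ₂) = 0.015072.
C₂ = 2.69·[1 − (30.435·0.24505 − 10.203·0.015072)/(20.232)] = 2.69·0.63897 = 1.7188 mol/L.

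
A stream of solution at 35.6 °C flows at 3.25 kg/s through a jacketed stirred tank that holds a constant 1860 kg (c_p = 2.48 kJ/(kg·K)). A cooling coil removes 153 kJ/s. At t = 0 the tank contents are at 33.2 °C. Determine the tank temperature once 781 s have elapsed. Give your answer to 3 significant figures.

20.9 °C

M c_p dT/dt = ṁ c_p (T_in − T) − Q̇.
τ = M/ṁ = 572.31 s; T_ss = T_in − Q̇/(ṁ c_p) = 35.6 − 153/(3.25·2.48) = 16.617 °C.
Integrating: T(t) = T_ss + (T₀ − T_ss) e^(−t/τ).
T(781) = 16.617 + (16.583)·e^(−781/572.31) = 16.617 + (16.583)·0.25547 = 20.854 °C.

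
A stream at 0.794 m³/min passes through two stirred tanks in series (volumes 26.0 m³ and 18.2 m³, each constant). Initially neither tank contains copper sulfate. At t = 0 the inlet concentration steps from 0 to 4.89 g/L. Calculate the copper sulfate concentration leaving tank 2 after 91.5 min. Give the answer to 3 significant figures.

4.10 g/L

Time constants: τᵢ = Vᵢ/Q for each well-mixed tank.
τ₁ = 26.0/0.794 = 32.746 min; τ₂ = 18.2/0.794 = 22.922 min.
Solving the cascade with C₁(0)=C₂(0)=0 gives C₂(t) = C_in[1 − (τ₁ e^(−t/τ₁) − τ₂ e^(−t/τ₂))/(τ₁ − τ₂)].
At t = 91.5: e^(−t/τ₁) = 0.061160, e^(−t/τ₂) = 0.018466.
C₂ = 4.89·[1 − (32.746·0.061160 − 22.922·0.018466)/(9.8237)] = 4.89·0.83922 = 4.1038 g/L.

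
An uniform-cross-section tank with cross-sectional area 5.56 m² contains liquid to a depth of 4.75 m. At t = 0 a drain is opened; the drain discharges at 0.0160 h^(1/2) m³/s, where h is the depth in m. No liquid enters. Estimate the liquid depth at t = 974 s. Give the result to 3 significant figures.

A dh/dt = −Q_out = −0.0160 √h.
∫ h^(−1/2) dh = −(0.0160/A) ∫ dt, giving 2√h = 2√h₀ − (0.0160/A) t.
√h = √4.75 − 0.0160·974/(2·5.56) = 2.1794 − 1.4014 = 0.77801.
h = 0.77801² = 0.60530 m.

0.605 m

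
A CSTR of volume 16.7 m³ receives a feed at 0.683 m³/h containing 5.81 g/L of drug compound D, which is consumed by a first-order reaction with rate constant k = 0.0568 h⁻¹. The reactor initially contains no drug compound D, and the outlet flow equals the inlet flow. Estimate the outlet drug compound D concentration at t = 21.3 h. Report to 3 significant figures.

Accumulation = in − out − consumed: V dC/dt = Q C_in − Q C − k V C.
dC/dt = (Q/V) C_in − (Q/V + k) C; effective rate a = Q/V + k = 0.040898 + 0.0568 = 0.097698 h⁻¹.
C_ss = Q C_in/(Q + kV) = 2.4322 g/L; C(t) = C_ss + (C₀ − C_ss) e^(−a t).
C(21.3) = 2.4322 + (-2.4322)·e^(−0.097698·21.3) = 2.4322 + (-2.4322)·0.12481 = 2.1286 g/L.

2.13 g/L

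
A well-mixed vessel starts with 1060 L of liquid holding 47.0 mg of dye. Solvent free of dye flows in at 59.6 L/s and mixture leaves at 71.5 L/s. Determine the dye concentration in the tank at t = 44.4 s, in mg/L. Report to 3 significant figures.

Let m(t) be the amount of dye. Volume: V(t) = V₀ + (Q_in − Q_out) t = 1060 − 11.900 t; V(44.4) = 531.64 L.
Species balance (pure solvent in): dm/dt = −Q_out · m/V(t).
Separate: dm/m = −Q_out dt/V(t) ⇒ ln(m/m₀) = −(Q_out/(Q_in−Q_out)) ln(V/V₀).
m = m₀ (V₀/V)^(Q_out/(Q_in−Q_out)) = 47.0 × (1060/531.64)^(-6.0084) = 0.74379 mg.
C = m/V = 0.74379/531.64 = 0.0013990 mg/L.

0.00140 mg/L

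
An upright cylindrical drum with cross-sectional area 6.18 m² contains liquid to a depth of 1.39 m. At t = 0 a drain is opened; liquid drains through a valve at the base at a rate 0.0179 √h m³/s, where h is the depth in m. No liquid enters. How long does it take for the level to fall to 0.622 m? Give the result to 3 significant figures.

With no inflow, A dh/dt = −0.0179 √h.
This is separable: 2 d(√h)/dt = −0.0179/A, so √h = √h₀ − (0.0179/(2A)) t.
t = 2A(√h₀ − √h)/0.0179 = 2·6.18·(√1.39 − √0.622)/0.0179
  = 12.360 × (1.1790 − 0.78867) / 0.0179 = 269.51 s.

270 s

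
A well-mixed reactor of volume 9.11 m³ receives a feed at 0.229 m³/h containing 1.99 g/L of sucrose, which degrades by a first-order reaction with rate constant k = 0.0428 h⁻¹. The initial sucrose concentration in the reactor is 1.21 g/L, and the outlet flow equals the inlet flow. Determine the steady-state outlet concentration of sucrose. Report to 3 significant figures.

0.736 g/L

V dC/dt = Q(C_in − C) − k V C.
At steady state: 0 = Q C_in − (Q + kV) C_ss, so C_ss = Q C_in/(Q + kV).
C_ss = 0.229·1.99/(0.229 + 0.0428·9.11) = 0.45571/0.61891 = 0.73631 g/L.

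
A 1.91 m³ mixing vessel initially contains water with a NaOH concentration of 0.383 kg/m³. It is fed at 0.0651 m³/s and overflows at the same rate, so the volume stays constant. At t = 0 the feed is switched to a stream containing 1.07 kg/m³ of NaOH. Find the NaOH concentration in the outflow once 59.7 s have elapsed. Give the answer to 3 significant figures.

0.980 kg/m³

Unsteady species balance (constant V, well mixed): V dC/dt = Q(C_in − C).
Time constant τ = V/Q = 1.91/0.0651 = 29.339 s.
Solution: C(t) = C_in + (C₀ − C_in) e^(−t/τ).
C(59.7) = 1.07 + (0.383 − 1.07)·e^(−59.7/29.339) = 1.07 + (-0.68700)·0.13071 = 0.98020 kg/m³.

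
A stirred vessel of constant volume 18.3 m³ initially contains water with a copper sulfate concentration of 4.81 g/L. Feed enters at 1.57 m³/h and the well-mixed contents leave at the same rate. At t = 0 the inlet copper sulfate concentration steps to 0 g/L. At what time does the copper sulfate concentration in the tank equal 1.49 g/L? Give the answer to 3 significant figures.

13.7 h

Species balance: V dC/dt = Q(C_in − C) ⇒ τ = V/Q = 11.656 h.
C(t) = C_in + (C₀ − C_in) e^(−t/τ). Set C = 1.49 and solve for t:
e^(−t/τ) = (C − C_in)/(C₀ − C_in) = (1.49 − 0)/(4.81 − 0) = 0.30977
t = −τ ln(…) = 11.656 × 1.1719 = 13.660 h.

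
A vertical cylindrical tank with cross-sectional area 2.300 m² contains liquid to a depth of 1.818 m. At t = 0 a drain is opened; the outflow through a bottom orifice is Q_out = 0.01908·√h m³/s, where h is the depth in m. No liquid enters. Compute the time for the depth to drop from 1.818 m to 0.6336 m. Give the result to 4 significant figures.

133.2 s

Unsteady balance on liquid volume: A dh/dt = −0.01908 √h.
This is separable: 2 d(√h)/dt = −0.01908/A, so √h = √h₀ − (0.01908/(2A)) t.
t = 2A(√h₀ − √h)/0.01908 = 2·2.300·(√1.818 − √0.6336)/0.01908
  = 4.60000 × (1.34833 − 0.795990) / 0.01908 = 133.164 s.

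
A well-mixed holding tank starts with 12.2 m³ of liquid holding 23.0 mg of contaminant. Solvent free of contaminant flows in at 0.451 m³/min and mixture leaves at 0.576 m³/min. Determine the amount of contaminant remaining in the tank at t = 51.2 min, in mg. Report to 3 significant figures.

0.748 mg

Total volume: dV/dt = Q_in − Q_out = -0.12500 m³/min, so V(t) = 12.2 − 0.12500 t and V(51.2) = 5.8000 m³.
Solute balance: dm/dt = 0 − Q_out C = −Q_out m/V(t).
dm/m = −Q_out dt/(V₀ − 0.12500 t); integrating gives ln(m/m₀) = −(Q_out/(Q_in−Q_out)) ln(V/V₀).
m = m₀ (V₀/V)^(Q_out/(Q_in−Q_out)) = 23.0 × (12.2/5.8000)^(-4.6080) = 0.74758 mg.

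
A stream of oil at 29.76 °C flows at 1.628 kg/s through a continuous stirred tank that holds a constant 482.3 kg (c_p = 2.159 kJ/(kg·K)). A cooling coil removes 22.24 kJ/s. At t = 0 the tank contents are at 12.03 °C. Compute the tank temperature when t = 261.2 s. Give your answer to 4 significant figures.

18.71 °C

Energy balance: M c_p dT/dt = ṁ c_p (T_in − T) − 22.24.
τ = M/ṁ = 296.253 s; T_ss = T_in − Q̇/(ṁ c_p) = 29.76 − 22.24/(1.628·2.159) = 23.4326 °C.
Integrating: T(t) = T_ss + (T₀ − T_ss) e^(−t/τ).
T(261.2) = 23.4326 + (-11.4026)·e^(−261.2/296.253) = 23.4326 + (-11.4026)·0.414087 = 18.7109 °C.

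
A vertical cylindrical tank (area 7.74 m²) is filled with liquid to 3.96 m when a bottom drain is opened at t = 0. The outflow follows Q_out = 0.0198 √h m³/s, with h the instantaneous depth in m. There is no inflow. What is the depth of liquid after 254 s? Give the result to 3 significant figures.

A dh/dt = −Q_out = −0.0198 √h.
Separate and integrate: 2(√h − √h₀) = −(0.0198/A) t.
√h = √3.96 − 0.0198·254/(2·7.74) = 1.9900 − 0.32488 = 1.6651.
h = 1.6651² = 2.7725 m.

2.77 m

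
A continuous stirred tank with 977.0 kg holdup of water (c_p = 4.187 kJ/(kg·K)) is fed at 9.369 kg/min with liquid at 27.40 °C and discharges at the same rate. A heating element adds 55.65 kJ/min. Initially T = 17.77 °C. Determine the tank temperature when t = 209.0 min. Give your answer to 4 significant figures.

Heat balance on the well-mixed liquid: M c_p dT/dt = ṁ c_p (T_in − T) + 55.65.
τ = M/ṁ = 104.280 min; T_ss = T_in + Q̇/(ṁ c_p) = 27.40 + 55.65/(9.369·4.187) = 28.8186 °C.
T approaches T_ss exponentially: T(t) = T_ss + (T₀ − T_ss) e^(−t/τ).
T(209.0) = 28.8186 + (-11.0486)·e^(−209.0/104.280) = 28.8186 + (-11.0486)·0.134766 = 27.3297 °C.

27.33 °C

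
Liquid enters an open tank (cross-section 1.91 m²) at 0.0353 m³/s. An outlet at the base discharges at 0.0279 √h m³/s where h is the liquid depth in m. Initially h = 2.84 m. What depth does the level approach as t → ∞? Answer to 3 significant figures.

Level balance: A dh/dt = 0.0353 − 0.0279 √h. Setting dh/dt = 0:
Q_in = 0.0279 √h_ss ⇒ √h_ss = 0.0353/0.0279 = 1.2652.
h_ss = 1.2652² = 1.6008 m. (Since h₀ = 2.84 m > h_ss, the level will fall toward this value.)

1.60 m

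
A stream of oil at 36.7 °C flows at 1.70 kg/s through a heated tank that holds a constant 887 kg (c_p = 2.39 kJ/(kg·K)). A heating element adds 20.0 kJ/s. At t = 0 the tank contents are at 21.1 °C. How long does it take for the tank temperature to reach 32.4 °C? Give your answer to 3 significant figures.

417 s

M c_p dT/dt = ṁ c_p (T_in − T) + Q̇.
τ = M/ṁ = 521.76 s; T_ss = T_in + Q̇/(ṁ c_p) = 41.622 °C.
T(t) = T_ss + (T₀ − T_ss) e^(−t/τ). Set T = 32.4:
e^(−t/τ) = (32.4 − 41.622)/(21.1 − 41.622) = 0.44938
t = −521.76 · ln(0.44938) = 417.35 s.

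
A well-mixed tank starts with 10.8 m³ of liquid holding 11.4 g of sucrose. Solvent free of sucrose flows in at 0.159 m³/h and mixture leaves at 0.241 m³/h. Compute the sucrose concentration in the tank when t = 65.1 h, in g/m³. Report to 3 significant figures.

0.281 g/m³

Total volume: dV/dt = Q_in − Q_out = -0.082000 m³/h, so V(t) = 10.8 − 0.082000 t and V(65.1) = 5.4618 m³.
Solute balance: dm/dt = 0 − Q_out C = −Q_out m/V(t).
Separate: dm/m = −Q_out dt/V(t) ⇒ ln(m/m₀) = −(Q_out/(Q_in−Q_out)) ln(V/V₀).
m = m₀ (V₀/V)^(Q_out/(Q_in−Q_out)) = 11.4 × (10.8/5.4618)^(-2.9390) = 1.5371 g.
C = m/V = 1.5371/5.4618 = 0.28142 g/m³.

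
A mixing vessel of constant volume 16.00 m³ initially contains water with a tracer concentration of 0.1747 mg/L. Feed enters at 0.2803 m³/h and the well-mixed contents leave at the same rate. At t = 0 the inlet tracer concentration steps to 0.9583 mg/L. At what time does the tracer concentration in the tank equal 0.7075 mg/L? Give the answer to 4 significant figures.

Species balance: V dC/dt = Q(C_in − C) ⇒ τ = V/Q = 57.0817 h.
C(t) = C_in + (C₀ − C_in) e^(−t/τ). Set C = 0.7075 and solve for t:
e^(−t/τ) = (C − C_in)/(C₀ − C_in) = (0.7075 − 0.9583)/(0.1747 − 0.9583) = 0.320061
t = −τ ln(…) = 57.0817 × 1.13924 = 65.0299 h.

65.03 h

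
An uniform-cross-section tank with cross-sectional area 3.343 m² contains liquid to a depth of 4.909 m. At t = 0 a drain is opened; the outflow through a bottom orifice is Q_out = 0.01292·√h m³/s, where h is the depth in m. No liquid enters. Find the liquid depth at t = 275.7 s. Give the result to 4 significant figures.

2.832 m

Accumulation of liquid (constant cross-section A): A dh/dt = −0.01292 √h.
Separate and integrate: 2(√h − √h₀) = −(0.01292/A) t.
√h = √4.909 − 0.01292·275.7/(2·3.343) = 2.21563 − 0.532762 = 1.68286.
h = 1.68286² = 2.83203 m.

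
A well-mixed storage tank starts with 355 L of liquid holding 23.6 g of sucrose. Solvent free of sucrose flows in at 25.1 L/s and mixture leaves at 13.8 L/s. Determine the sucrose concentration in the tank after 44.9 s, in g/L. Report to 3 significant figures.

Total volume: dV/dt = Q_in − Q_out = 11.300 L/s, so V(t) = 355 + 11.300 t and V(44.9) = 862.37 L.
Species balance (pure solvent in): dm/dt = −Q_out · m/V(t).
Separate: dm/m = −Q_out dt/V(t) ⇒ ln(m/m₀) = −(Q_out/(Q_in−Q_out)) ln(V/V₀).
m = m₀ (V₀/V)^(Q_out/(Q_in−Q_out)) = 23.6 × (355/862.37)^(1.2212) = 7.9830 g.
C = m/V = 7.9830/862.37 = 0.0092571 g/L.

0.00926 g/L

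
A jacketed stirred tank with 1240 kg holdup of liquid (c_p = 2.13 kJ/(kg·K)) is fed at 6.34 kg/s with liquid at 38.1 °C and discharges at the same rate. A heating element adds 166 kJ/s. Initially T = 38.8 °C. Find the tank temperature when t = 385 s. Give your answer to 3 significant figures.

48.8 °C

M c_p dT/dt = ṁ c_p (T_in − T) + Q̇.
τ = M/ṁ = 195.58 s; T_ss = T_in + Q̇/(ṁ c_p) = 38.1 + 166/(6.34·2.13) = 50.392 °C.
Solution: T(t) = T_ss + (T₀ − T_ss) e^(−t/τ).
T(385) = 50.392 + (-11.592)·e^(−385/195.58) = 50.392 + (-11.592)·0.13967 = 48.773 °C.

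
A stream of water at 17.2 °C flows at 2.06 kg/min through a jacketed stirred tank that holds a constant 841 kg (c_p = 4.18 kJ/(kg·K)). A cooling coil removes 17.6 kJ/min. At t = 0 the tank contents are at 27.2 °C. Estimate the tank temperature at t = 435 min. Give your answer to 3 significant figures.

19.3 °C

First-law balance (no shaft work): M c_p dT/dt = ṁ c_p (T_in − T) − 17.6.
Rearrange: dT/dt = (T_ss − T)/τ with τ = M/ṁ = 408.25 min and T_ss = T_in − Q̇/(ṁ c_p) = 15.156 °C.
This is linear first-order; T(t) = T_ss + (T₀ − T_ss) e^(−t/τ).
T(435) = 15.156 + (12.044)·e^(−435/408.25) = 15.156 + (12.044)·0.34455 = 19.306 °C.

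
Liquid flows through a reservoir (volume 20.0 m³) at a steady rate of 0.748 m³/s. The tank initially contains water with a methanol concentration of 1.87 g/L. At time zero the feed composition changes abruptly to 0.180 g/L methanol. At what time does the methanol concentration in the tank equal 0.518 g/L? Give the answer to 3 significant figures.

43.0 s

Species balance on the tank: V dC/dt = Q(C_in − C), so τ = V/Q = 26.738 s.
C(t) = C_in + (C₀ − C_in) e^(−t/τ). Set C = 0.518 and solve for t:
e^(−t/τ) = (C − C_in)/(C₀ − C_in) = (0.518 − 0.180)/(1.87 − 0.180) = 0.20000
t = −τ ln(…) = 26.738 × 1.6094 = 43.033 s.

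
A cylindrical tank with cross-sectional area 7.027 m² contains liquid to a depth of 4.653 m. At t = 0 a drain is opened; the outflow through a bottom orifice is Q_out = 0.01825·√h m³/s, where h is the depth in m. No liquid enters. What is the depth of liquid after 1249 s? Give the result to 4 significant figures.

With no inflow, A dh/dt = −0.01825 √h.
This is separable: 2 d(√h)/dt = −0.01825/A, so √h = √h₀ − (0.01825/(2A)) t.
√h = √4.653 − 0.01825·1249/(2·7.027) = 2.15708 − 1.62190 = 0.535177.
h = 0.535177² = 0.286414 m.

0.2864 m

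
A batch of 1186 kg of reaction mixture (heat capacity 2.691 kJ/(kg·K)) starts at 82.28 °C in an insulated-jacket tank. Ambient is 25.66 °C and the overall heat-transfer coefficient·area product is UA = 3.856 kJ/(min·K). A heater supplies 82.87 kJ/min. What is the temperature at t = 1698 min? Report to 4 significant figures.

51.67 °C

First-law balance (no shaft work): M c_p dT/dt = −UA(T − T_amb) + Q̇.
dT/dt = (T_ss − T)/τ with T_ss = T_amb + Q̇/UA = 25.66 + 82.87/3.856 = 47.1512 °C, τ = M c_p/UA = 1186·2.691/3.856 = 827.678 min.
Integrating: T(t) = T_ss + (T₀ − T_ss) e^(−t/τ).
T(1698) = 47.1512 + (35.1288)·0.128539 = 51.6666 °C.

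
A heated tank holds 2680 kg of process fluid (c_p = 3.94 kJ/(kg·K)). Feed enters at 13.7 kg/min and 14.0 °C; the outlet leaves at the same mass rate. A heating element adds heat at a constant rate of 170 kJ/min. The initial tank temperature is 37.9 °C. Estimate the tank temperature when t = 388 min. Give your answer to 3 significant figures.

M c_p dT/dt = ṁ c_p (T_in − T) + Q̇.
Rearrange: dT/dt = (T_ss − T)/τ with τ = M/ṁ = 195.62 min and T_ss = T_in + Q̇/(ṁ c_p) = 17.149 °C.
This is linear first-order; T(t) = T_ss + (T₀ − T_ss) e^(−t/τ).
T(388) = 17.149 + (20.751)·e^(−388/195.62) = 17.149 + (20.751)·0.13760 = 20.005 °C.

20.0 °C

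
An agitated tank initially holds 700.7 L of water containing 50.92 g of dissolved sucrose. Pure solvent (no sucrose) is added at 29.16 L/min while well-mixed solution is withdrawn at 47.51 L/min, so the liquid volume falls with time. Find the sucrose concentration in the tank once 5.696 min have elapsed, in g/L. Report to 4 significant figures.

Let m(t) be the amount of sucrose. Volume: V(t) = V₀ + (Q_in − Q_out) t = 700.7 − 18.3500 t; V(5.696) = 596.178 L.
No sucrose enters, so dm/dt = −Q_out · (m/V).
dm/m = −Q_out dt/(V₀ − 18.3500 t); integrating gives ln(m/m₀) = −(Q_out/(Q_in−Q_out)) ln(V/V₀).
m = m₀ (V₀/V)^(Q_out/(Q_in−Q_out)) = 50.92 × (700.7/596.178)^(-2.58910) = 33.5157 g.
C = m/V = 33.5157/596.178 = 0.0562175 g/L.

0.05622 g/L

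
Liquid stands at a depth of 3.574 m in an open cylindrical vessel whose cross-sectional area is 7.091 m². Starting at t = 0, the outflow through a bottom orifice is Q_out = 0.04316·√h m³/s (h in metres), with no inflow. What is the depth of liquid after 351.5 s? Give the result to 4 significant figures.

Mass balance (ρ constant): A dh/dt = −0.04316 √h.
Separate and integrate: 2(√h − √h₀) = −(0.04316/A) t.
√h = √3.574 − 0.04316·351.5/(2·7.091) = 1.89050 − 1.06972 = 0.820785.
h = 0.820785² = 0.673687 m.

0.6737 m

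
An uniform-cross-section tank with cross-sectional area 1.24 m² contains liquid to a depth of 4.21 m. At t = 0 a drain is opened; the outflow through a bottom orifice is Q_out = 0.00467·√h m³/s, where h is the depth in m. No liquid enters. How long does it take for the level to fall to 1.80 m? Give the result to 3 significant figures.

A dh/dt = −Q_out = −0.00467 √h.
∫ h^(−1/2) dh = −(0.00467/A) ∫ dt, giving 2√h = 2√h₀ − (0.00467/A) t.
t = 2A(√h₀ − √h)/0.00467 = 2·1.24·(√4.21 − √1.80)/0.00467
  = 2.4800 × (2.0518 − 1.3416) / 0.00467 = 377.14 s.

377 s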